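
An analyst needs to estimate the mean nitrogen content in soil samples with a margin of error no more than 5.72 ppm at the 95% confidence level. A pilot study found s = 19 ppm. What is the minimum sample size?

43

For a mean, the margin of error is E = z·σ/√n, so n = (zσ/E)².
At 95% confidence, z = 1.960.
n = (1.960 × 19 / 5.72)² = 42.39
Round up: n = 43.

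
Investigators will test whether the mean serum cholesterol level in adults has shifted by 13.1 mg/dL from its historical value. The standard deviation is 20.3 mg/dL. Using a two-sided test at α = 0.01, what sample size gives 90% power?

For a one-sample z-test, n = ((z_{α/2} + z_β)·σ/δ)².
z_{α/2} = 2.576 (two-sided α = 0.01); z_β = 1.282 (power 90% → β = 0.1).
n = (3.858 × 20.3 / 13.1)² = 35.74
Round up: n = 36.

n = 36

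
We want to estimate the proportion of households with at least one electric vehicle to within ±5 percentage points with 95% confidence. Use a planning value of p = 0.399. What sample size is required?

369

For a proportion with margin E = 0.05 at 95% confidence, z = 1.960.
n = p̂(1−p̂)(z/E)² = 0.399 × 0.601 × (1.960/0.05)² = 368.48
Round up: n = 369.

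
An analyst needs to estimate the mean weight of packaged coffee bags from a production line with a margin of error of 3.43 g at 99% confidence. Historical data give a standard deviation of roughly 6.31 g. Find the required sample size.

23

For a mean, the margin of error is E = z·σ/√n, so n = (zσ/E)².
At 99% confidence, z = 2.576.
n = (2.576 × 6.31 / 3.43)² = 22.46
Round up: n = 23.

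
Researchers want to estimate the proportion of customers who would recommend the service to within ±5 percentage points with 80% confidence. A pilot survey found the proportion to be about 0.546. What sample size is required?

For a proportion with margin E = 0.05 at 80% confidence, z = 1.282.
n = p̂(1−p̂)(z/E)² = 0.546 × 0.454 × (1.282/0.05)² = 162.96
Round up: n = 163.

163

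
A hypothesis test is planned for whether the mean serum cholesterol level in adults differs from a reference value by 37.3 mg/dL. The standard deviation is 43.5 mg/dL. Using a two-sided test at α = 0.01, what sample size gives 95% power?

For a one-sample z-test, n = ((z_{α/2} + z_β)·σ/δ)².
z_{α/2} = 2.576 (two-sided α = 0.01); z_β = 1.645 (power 95% → β = 0.05).
n = (4.221 × 43.5 / 37.3)² = 24.23
Round up: n = 25.

25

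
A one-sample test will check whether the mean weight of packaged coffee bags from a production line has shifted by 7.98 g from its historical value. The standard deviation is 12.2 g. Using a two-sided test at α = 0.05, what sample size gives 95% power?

31

For a one-sample z-test, n = ((z_{α/2} + z_β)·σ/δ)².
z_{α/2} = 1.960 (two-sided α = 0.05); z_β = 1.645 (power 95% → β = 0.05).
n = (3.605 × 12.2 / 7.98)² = 30.38
Round up: n = 31.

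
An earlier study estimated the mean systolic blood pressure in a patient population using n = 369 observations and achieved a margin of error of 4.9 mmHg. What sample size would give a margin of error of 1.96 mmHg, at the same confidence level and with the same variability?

2307

Margin of error scales as 1/√n, so n₂ = n₁·(E₁/E₂)².
n₂ = 369 × (4.9/1.96)² = 369 × 6.25 = 2306.25
Round up: n₂ = 2307.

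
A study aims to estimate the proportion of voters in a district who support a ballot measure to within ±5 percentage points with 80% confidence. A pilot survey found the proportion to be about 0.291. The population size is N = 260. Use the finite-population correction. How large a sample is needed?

90

For a proportion with margin E = 0.05 at 80% confidence, z = 1.282.
n = p̂(1−p̂)(z/E)² = 0.291 × 0.709 × (1.282/0.05)² = 135.64 — call this n₀.
Finite-population correction with N = 260: n = n₀ / (1 + (n₀−1)/N) = 135.64 / 1.518 = 89.35
Round up: n = 90.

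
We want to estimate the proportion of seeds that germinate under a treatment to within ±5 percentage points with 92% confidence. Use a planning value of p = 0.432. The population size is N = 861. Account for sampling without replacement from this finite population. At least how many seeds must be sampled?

224

For a proportion with margin E = 0.05 at 92% confidence, z = 1.751.
n = p̂(1−p̂)(z/E)² = 0.432 × 0.568 × (1.751/0.05)² = 300.93 — call this n₀.
Finite-population correction with N = 861: n = n₀ / (1 + (n₀−1)/N) = 300.93 / 1.348 = 223.24
Round up: n = 224.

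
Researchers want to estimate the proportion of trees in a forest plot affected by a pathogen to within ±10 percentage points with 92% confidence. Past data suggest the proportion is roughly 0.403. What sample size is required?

74

For a proportion with margin E = 0.1 at 92% confidence, z = 1.751.
n = p̂(1−p̂)(z/E)² = 0.403 × 0.597 × (1.751/0.1)² = 73.77
Round up: n = 74.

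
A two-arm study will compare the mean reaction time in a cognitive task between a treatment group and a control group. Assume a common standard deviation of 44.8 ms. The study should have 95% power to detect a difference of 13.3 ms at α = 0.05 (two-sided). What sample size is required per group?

295 per group

For two equal groups, n per group = 2·((z_{α/2} + z_β)·σ/δ)².
z_{α/2} = 1.960; z_β = 1.645 (power 95%).
n = 2 × (3.605 × 44.8 / 13.3)² = 2 × 147.46 = 294.92
Round up: n = 295 per group.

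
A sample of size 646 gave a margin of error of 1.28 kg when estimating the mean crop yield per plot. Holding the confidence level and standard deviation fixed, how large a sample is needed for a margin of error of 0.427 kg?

5805

Margin of error scales as 1/√n, so n₂ = n₁·(E₁/E₂)².
n₂ = 646 × (1.28/0.427)² = 646 × 8.986 = 5804.96
Round up: n₂ = 5805.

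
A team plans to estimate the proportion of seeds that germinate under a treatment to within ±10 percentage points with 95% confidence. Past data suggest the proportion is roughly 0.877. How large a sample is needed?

For a proportion with margin E = 0.1 at 95% confidence, z = 1.960.
n = p̂(1−p̂)(z/E)² = 0.877 × 0.123 × (1.960/0.1)² = 41.44
Round up: n = 42.

42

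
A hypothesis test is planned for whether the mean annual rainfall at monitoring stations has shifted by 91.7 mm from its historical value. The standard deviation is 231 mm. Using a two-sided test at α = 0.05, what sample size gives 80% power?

For a one-sample z-test, n = ((z_{α/2} + z_β)·σ/δ)².
z_{α/2} = 1.960 (two-sided α = 0.05); z_β = 0.842 (power 80% → β = 0.2).
n = (2.802 × 231 / 91.7)² = 49.82
Round up: n = 50.

50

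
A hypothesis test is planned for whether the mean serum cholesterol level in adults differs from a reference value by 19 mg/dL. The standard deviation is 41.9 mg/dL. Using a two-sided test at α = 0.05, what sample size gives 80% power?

n = 39

For a one-sample z-test, n = ((z_{α/2} + z_β)·σ/δ)².
z_{α/2} = 1.960 (two-sided α = 0.05); z_β = 0.842 (power 80% → β = 0.2).
n = (2.802 × 41.9 / 19)² = 38.18
Round up: n = 39.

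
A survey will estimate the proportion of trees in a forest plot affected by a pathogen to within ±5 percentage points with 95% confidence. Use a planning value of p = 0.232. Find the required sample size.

274

For a proportion with margin E = 0.05 at 95% confidence, z = 1.960.
n = p̂(1−p̂)(z/E)² = 0.232 × 0.768 × (1.960/0.05)² = 273.79
Round up: n = 274.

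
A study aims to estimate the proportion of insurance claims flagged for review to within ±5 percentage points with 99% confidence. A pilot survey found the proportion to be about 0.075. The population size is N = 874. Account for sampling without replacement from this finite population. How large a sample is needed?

153

For a proportion with margin E = 0.05 at 99% confidence, z = 2.576.
n = p̂(1−p̂)(z/E)² = 0.075 × 0.925 × (2.576/0.05)² = 184.14 — call this n₀.
Finite-population correction with N = 874: n = n₀ / (1 + (n₀−1)/N) = 184.14 / 1.21 = 152.18
Round up: n = 153.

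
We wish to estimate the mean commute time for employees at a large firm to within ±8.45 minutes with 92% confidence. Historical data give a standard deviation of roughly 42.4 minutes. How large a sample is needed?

For a mean, the margin of error is E = z·σ/√n, so n = (zσ/E)².
At 92% confidence, z = 1.751.
n = (1.751 × 42.4 / 8.45)² = 77.20
Round up: n = 78.

78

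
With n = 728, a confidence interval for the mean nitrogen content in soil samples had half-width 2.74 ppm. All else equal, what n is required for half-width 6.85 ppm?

Margin of error scales as 1/√n, so n₂ = n₁·(E₁/E₂)².
n₂ = 728 × (2.74/6.85)² = 728 × 0.16 = 116.48
Round up: n₂ = 117.

n = 117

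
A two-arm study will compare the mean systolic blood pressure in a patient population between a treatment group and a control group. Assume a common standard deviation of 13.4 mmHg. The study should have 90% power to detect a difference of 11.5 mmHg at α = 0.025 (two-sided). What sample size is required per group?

34 per group

For two equal groups, n per group = 2·((z_{α/2} + z_β)·σ/δ)².
z_{α/2} = 2.241; z_β = 1.282 (power 90%).
n = 2 × (3.523 × 13.4 / 11.5)² = 2 × 16.85 = 33.70
Round up: n = 34 per group.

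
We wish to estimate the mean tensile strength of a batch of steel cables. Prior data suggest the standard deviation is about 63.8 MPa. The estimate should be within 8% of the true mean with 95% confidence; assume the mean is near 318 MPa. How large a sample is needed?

For a mean, the margin of error is E = z·σ/√n, so n = (zσ/E)².
At 95% confidence, z = 1.960.
E = 8% of 318 = 25.44 MPa.
n = (1.960 × 63.8 / 25.44)² = 24.16
Round up: n = 25.

n = 25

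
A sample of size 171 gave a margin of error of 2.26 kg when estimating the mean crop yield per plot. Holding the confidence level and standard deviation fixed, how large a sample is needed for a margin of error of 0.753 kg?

Margin of error scales as 1/√n, so n₂ = n₁·(E₁/E₂)².
n₂ = 171 × (2.26/0.753)² = 171 × 9.008 = 1540.37
Round up: n₂ = 1541.

1541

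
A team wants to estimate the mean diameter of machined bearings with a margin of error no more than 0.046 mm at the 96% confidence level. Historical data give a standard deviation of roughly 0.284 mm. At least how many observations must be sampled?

n = 161

For a mean, the margin of error is E = z·σ/√n, so n = (zσ/E)².
At 96% confidence, z = 2.054.
n = (2.054 × 0.284 / 0.046)² = 160.81
Round up: n = 161.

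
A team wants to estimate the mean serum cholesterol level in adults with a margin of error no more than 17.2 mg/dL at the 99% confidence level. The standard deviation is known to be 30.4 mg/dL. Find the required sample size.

For a mean, the margin of error is E = z·σ/√n, so n = (zσ/E)².
At 99% confidence, z = 2.576.
n = (2.576 × 30.4 / 17.2)² = 20.73
Round up: n = 21.

n = 21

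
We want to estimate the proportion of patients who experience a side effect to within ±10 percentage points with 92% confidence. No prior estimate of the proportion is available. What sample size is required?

77

For a proportion with margin E = 0.1 at 92% confidence, z = 1.751.
With no prior estimate, use p = 0.5, which maximizes p(1−p) at 0.25.
n = 0.25 × (z/E)² = 0.25 × (1.751/0.1)² = 76.65
Round up: n = 77.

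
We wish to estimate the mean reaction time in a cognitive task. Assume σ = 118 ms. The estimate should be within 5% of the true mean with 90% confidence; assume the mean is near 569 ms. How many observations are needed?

For a mean, the margin of error is E = z·σ/√n, so n = (zσ/E)².
At 90% confidence, z = 1.645.
E = 5% of 569 = 28.45 ms.
n = (1.645 × 118 / 28.45)² = 46.55
Round up: n = 47.

n = 47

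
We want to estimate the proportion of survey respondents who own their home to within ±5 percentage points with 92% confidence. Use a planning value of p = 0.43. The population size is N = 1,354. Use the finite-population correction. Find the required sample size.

247

For a proportion with margin E = 0.05 at 92% confidence, z = 1.751.
n = p̂(1−p̂)(z/E)² = 0.43 × 0.57 × (1.751/0.05)² = 300.59 — call this n₀.
Finite-population correction with N = 1,354: n = n₀ / (1 + (n₀−1)/N) = 300.59 / 1.221 = 246.18
Round up: n = 247.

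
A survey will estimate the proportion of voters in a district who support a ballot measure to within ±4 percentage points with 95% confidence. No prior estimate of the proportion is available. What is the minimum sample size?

For a proportion with margin E = 0.04 at 95% confidence, z = 1.960.
With no prior estimate, use p = 0.5, which maximizes p(1−p) at 0.25.
n = 0.25 × (z/E)² = 0.25 × (1.960/0.04)² = 600.25
Round up: n = 601.

601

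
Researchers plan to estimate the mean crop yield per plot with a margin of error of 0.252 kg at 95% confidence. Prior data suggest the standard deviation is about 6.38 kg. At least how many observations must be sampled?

n = 2463

For a mean, the margin of error is E = z·σ/√n, so n = (zσ/E)².
At 95% confidence, z = 1.960.
n = (1.960 × 6.38 / 0.252)² = 2462.36
Round up: n = 2463.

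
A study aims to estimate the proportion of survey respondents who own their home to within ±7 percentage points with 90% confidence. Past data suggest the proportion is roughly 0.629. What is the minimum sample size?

n = 129

For a proportion with margin E = 0.07 at 90% confidence, z = 1.645.
n = p̂(1−p̂)(z/E)² = 0.629 × 0.371 × (1.645/0.07)² = 128.87
Round up: n = 129.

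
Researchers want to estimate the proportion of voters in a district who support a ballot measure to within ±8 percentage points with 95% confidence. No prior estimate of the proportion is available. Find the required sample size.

151

For a proportion with margin E = 0.08 at 95% confidence, z = 1.960.
With no prior estimate, use p = 0.5, which maximizes p(1−p) at 0.25.
n = 0.25 × (z/E)² = 0.25 × (1.960/0.08)² = 150.06
Round up: n = 151.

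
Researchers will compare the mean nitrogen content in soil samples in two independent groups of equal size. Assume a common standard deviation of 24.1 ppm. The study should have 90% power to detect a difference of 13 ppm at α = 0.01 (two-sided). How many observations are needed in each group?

103 per group

For two equal groups, n per group = 2·((z_{α/2} + z_β)·σ/δ)².
z_{α/2} = 2.576; z_β = 1.282 (power 90%).
n = 2 × (3.858 × 24.1 / 13)² = 2 × 51.15 = 102.30
Round up: n = 103 per group.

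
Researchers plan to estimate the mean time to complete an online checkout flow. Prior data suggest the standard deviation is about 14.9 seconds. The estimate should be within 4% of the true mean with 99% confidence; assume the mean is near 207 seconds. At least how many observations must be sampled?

For a mean, the margin of error is E = z·σ/√n, so n = (zσ/E)².
At 99% confidence, z = 2.576.
E = 4% of 207 = 8.28 seconds.
n = (2.576 × 14.9 / 8.28)² = 21.49
Round up: n = 22.

n = 22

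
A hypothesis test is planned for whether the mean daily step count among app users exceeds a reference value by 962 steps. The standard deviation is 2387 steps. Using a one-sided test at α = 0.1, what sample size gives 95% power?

For a one-sample z-test, n = ((z_α + z_β)·σ/δ)².
z_α = 1.282 (one-sided α = 0.1); z_β = 1.645 (power 95% → β = 0.05).
n = (2.927 × 2387 / 962)² = 52.75
Round up: n = 53.

n = 53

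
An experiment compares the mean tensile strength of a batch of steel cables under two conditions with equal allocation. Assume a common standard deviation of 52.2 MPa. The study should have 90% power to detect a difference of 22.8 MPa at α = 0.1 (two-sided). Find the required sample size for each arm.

90 per group

For two equal groups, n per group = 2·((z_{α/2} + z_β)·σ/δ)².
z_{α/2} = 1.645; z_β = 1.282 (power 90%).
n = 2 × (2.927 × 52.2 / 22.8)² = 2 × 44.91 = 89.82
Round up: n = 90 per group.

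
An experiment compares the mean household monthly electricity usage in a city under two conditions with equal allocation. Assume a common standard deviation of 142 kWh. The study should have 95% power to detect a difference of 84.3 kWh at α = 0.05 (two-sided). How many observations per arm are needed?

For two equal groups, n per group = 2·((z_{α/2} + z_β)·σ/δ)².
z_{α/2} = 1.960; z_β = 1.645 (power 95%).
n = 2 × (3.605 × 142 / 84.3)² = 2 × 36.88 = 73.76
Round up: n = 74 per group.

74 per group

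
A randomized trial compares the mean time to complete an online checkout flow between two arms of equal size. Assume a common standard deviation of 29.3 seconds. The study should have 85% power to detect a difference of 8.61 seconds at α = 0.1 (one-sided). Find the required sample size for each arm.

For two equal groups, n per group = 2·((z_α + z_β)·σ/δ)².
z_α = 1.282; z_β = 1.036 (power 85%).
n = 2 × (2.318 × 29.3 / 8.61)² = 2 × 62.22 = 124.44
Round up: n = 125 per group.

125 per group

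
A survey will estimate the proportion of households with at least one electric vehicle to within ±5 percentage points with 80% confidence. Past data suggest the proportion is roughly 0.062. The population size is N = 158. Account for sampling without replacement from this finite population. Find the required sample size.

31

For a proportion with margin E = 0.05 at 80% confidence, z = 1.282.
n = p̂(1−p̂)(z/E)² = 0.062 × 0.938 × (1.282/0.05)² = 38.23 — call this n₀.
Finite-population correction with N = 158: n = n₀ / (1 + (n₀−1)/N) = 38.23 / 1.236 = 30.93
Round up: n = 31.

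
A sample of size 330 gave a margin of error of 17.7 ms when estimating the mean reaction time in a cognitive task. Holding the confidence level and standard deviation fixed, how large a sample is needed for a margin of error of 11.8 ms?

Margin of error scales as 1/√n, so n₂ = n₁·(E₁/E₂)².
n₂ = 330 × (17.7/11.8)² = 330 × 2.25 = 742.50
Round up: n₂ = 743.

743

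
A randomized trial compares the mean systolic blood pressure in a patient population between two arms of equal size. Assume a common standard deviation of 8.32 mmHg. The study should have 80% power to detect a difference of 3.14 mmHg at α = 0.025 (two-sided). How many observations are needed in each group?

134 per group

For two equal groups, n per group = 2·((z_{α/2} + z_β)·σ/δ)².
z_{α/2} = 2.241; z_β = 0.842 (power 80%).
n = 2 × (3.083 × 8.32 / 3.14)² = 2 × 66.73 = 133.46
Round up: n = 134 per group.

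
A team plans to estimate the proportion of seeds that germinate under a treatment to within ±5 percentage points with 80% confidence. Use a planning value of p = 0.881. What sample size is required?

69

For a proportion with margin E = 0.05 at 80% confidence, z = 1.282.
n = p̂(1−p̂)(z/E)² = 0.881 × 0.119 × (1.282/0.05)² = 68.92
Round up: n = 69.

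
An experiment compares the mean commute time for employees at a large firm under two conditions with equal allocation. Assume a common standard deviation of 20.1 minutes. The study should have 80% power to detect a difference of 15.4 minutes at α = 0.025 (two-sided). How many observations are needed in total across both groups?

For two equal groups, n per group = 2·((z_{α/2} + z_β)·σ/δ)².
z_{α/2} = 2.241; z_β = 0.842 (power 80%).
n = 2 × (3.083 × 20.1 / 15.4)² = 2 × 16.19 = 32.38
Round up: n = 33 per group.
Total across both groups: 2 × 33 = 66.

66 total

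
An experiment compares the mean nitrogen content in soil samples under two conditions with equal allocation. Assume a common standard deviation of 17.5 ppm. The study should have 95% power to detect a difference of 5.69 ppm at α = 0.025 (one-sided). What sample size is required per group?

For two equal groups, n per group = 2·((z_α + z_β)·σ/δ)².
z_α = 1.960; z_β = 1.645 (power 95%).
n = 2 × (3.605 × 17.5 / 5.69)² = 2 × 122.93 = 245.86
Round up: n = 246 per group.

246 per group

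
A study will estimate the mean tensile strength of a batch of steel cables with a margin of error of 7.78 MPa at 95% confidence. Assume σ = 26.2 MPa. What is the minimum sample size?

n = 44

For a mean, the margin of error is E = z·σ/√n, so n = (zσ/E)².
At 95% confidence, z = 1.960.
n = (1.960 × 26.2 / 7.78)² = 43.57
Round up: n = 44.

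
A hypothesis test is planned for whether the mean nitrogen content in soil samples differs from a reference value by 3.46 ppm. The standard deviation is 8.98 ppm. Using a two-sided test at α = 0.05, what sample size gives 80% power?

n = 53

For a one-sample z-test, n = ((z_{α/2} + z_β)·σ/δ)².
z_{α/2} = 1.960 (two-sided α = 0.05); z_β = 0.842 (power 80% → β = 0.2).
n = (2.802 × 8.98 / 3.46)² = 52.89
Round up: n = 53.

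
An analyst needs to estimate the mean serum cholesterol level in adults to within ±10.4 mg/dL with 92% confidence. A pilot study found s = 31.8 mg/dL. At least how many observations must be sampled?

29

For a mean, the margin of error is E = z·σ/√n, so n = (zσ/E)².
At 92% confidence, z = 1.751.
n = (1.751 × 31.8 / 10.4)² = 28.67
Round up: n = 29.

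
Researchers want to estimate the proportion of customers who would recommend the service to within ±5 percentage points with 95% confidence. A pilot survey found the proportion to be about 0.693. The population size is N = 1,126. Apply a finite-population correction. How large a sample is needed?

n = 254

For a proportion with margin E = 0.05 at 95% confidence, z = 1.960.
n = p̂(1−p̂)(z/E)² = 0.693 × 0.307 × (1.960/0.05)² = 326.92 — call this n₀.
Finite-population correction with N = 1,126: n = n₀ / (1 + (n₀−1)/N) = 326.92 / 1.289 = 253.62
Round up: n = 254.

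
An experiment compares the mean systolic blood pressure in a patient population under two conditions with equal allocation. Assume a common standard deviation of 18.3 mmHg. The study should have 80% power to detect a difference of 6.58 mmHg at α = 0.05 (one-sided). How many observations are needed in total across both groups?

192 total

For two equal groups, n per group = 2·((z_α + z_β)·σ/δ)².
z_α = 1.645; z_β = 0.842 (power 80%).
n = 2 × (2.487 × 18.3 / 6.58)² = 2 × 47.84 = 95.68
Round up: n = 96 per group.
Total across both groups: 2 × 96 = 192.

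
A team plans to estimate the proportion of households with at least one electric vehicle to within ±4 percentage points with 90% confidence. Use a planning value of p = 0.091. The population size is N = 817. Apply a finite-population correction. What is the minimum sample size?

120

For a proportion with margin E = 0.04 at 90% confidence, z = 1.645.
n = p̂(1−p̂)(z/E)² = 0.091 × 0.909 × (1.645/0.04)² = 139.90 — call this n₀.
Finite-population correction with N = 817: n = n₀ / (1 + (n₀−1)/N) = 139.90 / 1.17 = 119.57
Round up: n = 120.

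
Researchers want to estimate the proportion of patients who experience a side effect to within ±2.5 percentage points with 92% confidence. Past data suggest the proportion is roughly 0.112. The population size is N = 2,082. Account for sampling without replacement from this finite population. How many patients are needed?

396

For a proportion with margin E = 0.025 at 92% confidence, z = 1.751.
n = p̂(1−p̂)(z/E)² = 0.112 × 0.888 × (1.751/0.025)² = 487.89 — call this n₀.
Finite-population correction with N = 2,082: n = n₀ / (1 + (n₀−1)/N) = 487.89 / 1.234 = 395.37
Round up: n = 396.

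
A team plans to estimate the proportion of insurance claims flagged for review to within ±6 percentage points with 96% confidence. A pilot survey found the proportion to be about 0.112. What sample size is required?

117

For a proportion with margin E = 0.06 at 96% confidence, z = 2.054.
n = p̂(1−p̂)(z/E)² = 0.112 × 0.888 × (2.054/0.06)² = 116.55
Round up: n = 117.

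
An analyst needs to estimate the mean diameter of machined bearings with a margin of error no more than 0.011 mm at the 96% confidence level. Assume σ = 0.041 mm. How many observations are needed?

For a mean, the margin of error is E = z·σ/√n, so n = (zσ/E)².
At 96% confidence, z = 2.054.
n = (2.054 × 0.041 / 0.011)² = 58.61
Round up: n = 59.

59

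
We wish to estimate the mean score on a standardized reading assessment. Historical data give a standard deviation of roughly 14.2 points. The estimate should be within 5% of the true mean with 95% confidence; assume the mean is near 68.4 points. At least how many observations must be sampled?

For a mean, the margin of error is E = z·σ/√n, so n = (zσ/E)².
At 95% confidence, z = 1.960.
E = 5% of 68.4 = 3.42 points.
n = (1.960 × 14.2 / 3.42)² = 66.23
Round up: n = 67.

67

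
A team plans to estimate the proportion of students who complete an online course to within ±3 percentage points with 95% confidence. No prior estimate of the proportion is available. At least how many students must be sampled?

n = 1068

For a proportion with margin E = 0.03 at 95% confidence, z = 1.960.
With no prior estimate, use p = 0.5, which maximizes p(1−p) at 0.25.
n = 0.25 × (z/E)² = 0.25 × (1.960/0.03)² = 1067.11
Round up: n = 1068.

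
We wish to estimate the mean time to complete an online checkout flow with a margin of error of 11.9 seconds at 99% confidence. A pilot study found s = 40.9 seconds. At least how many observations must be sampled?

79

For a mean, the margin of error is E = z·σ/√n, so n = (zσ/E)².
At 99% confidence, z = 2.576.
n = (2.576 × 40.9 / 11.9)² = 78.39
Round up: n = 79.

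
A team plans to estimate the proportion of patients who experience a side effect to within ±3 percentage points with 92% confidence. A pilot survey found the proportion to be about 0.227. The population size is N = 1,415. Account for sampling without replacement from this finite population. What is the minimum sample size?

For a proportion with margin E = 0.03 at 92% confidence, z = 1.751.
n = p̂(1−p̂)(z/E)² = 0.227 × 0.773 × (1.751/0.03)² = 597.77 — call this n₀.
Finite-population correction with N = 1,415: n = n₀ / (1 + (n₀−1)/N) = 597.77 / 1.422 = 420.37
Round up: n = 421.

n = 421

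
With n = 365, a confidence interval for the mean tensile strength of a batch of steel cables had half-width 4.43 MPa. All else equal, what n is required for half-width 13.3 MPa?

Margin of error scales as 1/√n, so n₂ = n₁·(E₁/E₂)².
n₂ = 365 × (4.43/13.3)² = 365 × 0.1109 = 40.48
Round up: n₂ = 41.

41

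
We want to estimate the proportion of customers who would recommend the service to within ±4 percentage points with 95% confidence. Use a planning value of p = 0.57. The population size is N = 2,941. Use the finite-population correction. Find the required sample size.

491

For a proportion with margin E = 0.04 at 95% confidence, z = 1.960.
n = p̂(1−p̂)(z/E)² = 0.57 × 0.43 × (1.960/0.04)² = 588.49 — call this n₀.
Finite-population correction with N = 2,941: n = n₀ / (1 + (n₀−1)/N) = 588.49 / 1.2 = 490.41
Round up: n = 491.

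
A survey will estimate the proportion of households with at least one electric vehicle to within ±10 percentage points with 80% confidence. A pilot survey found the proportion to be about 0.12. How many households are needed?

For a proportion with margin E = 0.1 at 80% confidence, z = 1.282.
n = p̂(1−p̂)(z/E)² = 0.12 × 0.88 × (1.282/0.1)² = 17.36
Round up: n = 18.

18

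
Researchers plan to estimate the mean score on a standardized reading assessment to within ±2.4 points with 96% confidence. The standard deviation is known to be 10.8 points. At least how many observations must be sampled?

86

For a mean, the margin of error is E = z·σ/√n, so n = (zσ/E)².
At 96% confidence, z = 2.054.
n = (2.054 × 10.8 / 2.4)² = 85.43
Round up: n = 86.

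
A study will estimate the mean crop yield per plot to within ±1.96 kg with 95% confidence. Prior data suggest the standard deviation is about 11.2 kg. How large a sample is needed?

For a mean, the margin of error is E = z·σ/√n, so n = (zσ/E)².
At 95% confidence, z = 1.960.
n = (1.960 × 11.2 / 1.96)² = 125.44
Round up: n = 126.

126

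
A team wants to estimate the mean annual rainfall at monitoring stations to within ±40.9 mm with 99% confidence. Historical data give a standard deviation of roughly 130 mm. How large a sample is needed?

For a mean, the margin of error is E = z·σ/√n, so n = (zσ/E)².
At 99% confidence, z = 2.576.
n = (2.576 × 130 / 40.9)² = 67.04
Round up: n = 68.

n = 68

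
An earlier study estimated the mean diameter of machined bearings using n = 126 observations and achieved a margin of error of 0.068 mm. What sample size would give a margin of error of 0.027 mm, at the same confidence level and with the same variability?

800

Margin of error scales as 1/√n, so n₂ = n₁·(E₁/E₂)².
n₂ = 126 × (0.068/0.027)² = 126 × 6.343 = 799.22
Round up: n₂ = 800.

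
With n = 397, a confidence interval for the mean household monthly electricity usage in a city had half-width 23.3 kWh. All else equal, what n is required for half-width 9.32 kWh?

2482

Margin of error scales as 1/√n, so n₂ = n₁·(E₁/E₂)².
n₂ = 397 × (23.3/9.32)² = 397 × 6.25 = 2481.25
Round up: n₂ = 2482.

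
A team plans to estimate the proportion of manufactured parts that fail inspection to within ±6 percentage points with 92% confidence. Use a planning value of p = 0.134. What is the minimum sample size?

For a proportion with margin E = 0.06 at 92% confidence, z = 1.751.
n = p̂(1−p̂)(z/E)² = 0.134 × 0.866 × (1.751/0.06)² = 98.83
Round up: n = 99.

n = 99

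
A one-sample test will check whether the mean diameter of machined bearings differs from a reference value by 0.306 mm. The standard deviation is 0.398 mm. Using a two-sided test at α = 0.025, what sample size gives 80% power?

17

For a one-sample z-test, n = ((z_{α/2} + z_β)·σ/δ)².
z_{α/2} = 2.241 (two-sided α = 0.025); z_β = 0.842 (power 80% → β = 0.2).
n = (3.083 × 0.398 / 0.306)² = 16.08
Round up: n = 17.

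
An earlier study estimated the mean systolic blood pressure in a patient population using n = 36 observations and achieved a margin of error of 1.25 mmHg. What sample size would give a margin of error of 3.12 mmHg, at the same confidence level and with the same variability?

Margin of error scales as 1/√n, so n₂ = n₁·(E₁/E₂)².
n₂ = 36 × (1.25/3.12)² = 36 × 0.1605 = 5.78
Round up: n₂ = 6.

6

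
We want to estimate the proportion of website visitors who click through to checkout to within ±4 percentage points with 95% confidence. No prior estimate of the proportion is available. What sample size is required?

For a proportion with margin E = 0.04 at 95% confidence, z = 1.960.
With no prior estimate, use p = 0.5, which maximizes p(1−p) at 0.25.
n = 0.25 × (z/E)² = 0.25 × (1.960/0.04)² = 600.25
Round up: n = 601.

601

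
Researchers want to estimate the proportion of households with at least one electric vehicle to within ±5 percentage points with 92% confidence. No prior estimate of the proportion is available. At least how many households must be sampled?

n = 307

For a proportion with margin E = 0.05 at 92% confidence, z = 1.751.
With no prior estimate, use p = 0.5, which maximizes p(1−p) at 0.25.
n = 0.25 × (z/E)² = 0.25 × (1.751/0.05)² = 306.60
Round up: n = 307.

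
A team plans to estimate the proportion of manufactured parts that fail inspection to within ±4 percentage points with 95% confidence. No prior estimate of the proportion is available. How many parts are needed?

For a proportion with margin E = 0.04 at 95% confidence, z = 1.960.
With no prior estimate, use p = 0.5, which maximizes p(1−p) at 0.25.
n = 0.25 × (z/E)² = 0.25 × (1.960/0.04)² = 600.25
Round up: n = 601.

601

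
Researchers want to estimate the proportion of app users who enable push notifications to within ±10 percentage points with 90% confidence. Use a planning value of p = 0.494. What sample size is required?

For a proportion with margin E = 0.1 at 90% confidence, z = 1.645.
n = p̂(1−p̂)(z/E)² = 0.494 × 0.506 × (1.645/0.1)² = 67.64
Round up: n = 68.

68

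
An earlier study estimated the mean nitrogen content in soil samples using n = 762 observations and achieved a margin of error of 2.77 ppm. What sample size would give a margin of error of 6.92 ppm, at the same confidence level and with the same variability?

Margin of error scales as 1/√n, so n₂ = n₁·(E₁/E₂)².
n₂ = 762 × (2.77/6.92)² = 762 × 0.1602 = 122.07
Round up: n₂ = 123.

123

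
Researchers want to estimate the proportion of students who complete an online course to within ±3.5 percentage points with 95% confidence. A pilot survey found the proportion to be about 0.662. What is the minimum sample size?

For a proportion with margin E = 0.035 at 95% confidence, z = 1.960.
n = p̂(1−p̂)(z/E)² = 0.662 × 0.338 × (1.960/0.035)² = 701.70
Round up: n = 702.

n = 702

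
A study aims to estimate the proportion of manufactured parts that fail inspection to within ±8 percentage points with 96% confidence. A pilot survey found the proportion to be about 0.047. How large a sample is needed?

30

For a proportion with margin E = 0.08 at 96% confidence, z = 2.054.
n = p̂(1−p̂)(z/E)² = 0.047 × 0.953 × (2.054/0.08)² = 29.53
Round up: n = 30.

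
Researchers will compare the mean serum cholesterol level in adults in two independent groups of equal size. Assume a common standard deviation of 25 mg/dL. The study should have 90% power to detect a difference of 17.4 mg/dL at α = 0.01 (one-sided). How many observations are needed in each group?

54 per group

For two equal groups, n per group = 2·((z_α + z_β)·σ/δ)².
z_α = 2.326; z_β = 1.282 (power 90%).
n = 2 × (3.608 × 25 / 17.4)² = 2 × 26.87 = 53.74
Round up: n = 54 per group.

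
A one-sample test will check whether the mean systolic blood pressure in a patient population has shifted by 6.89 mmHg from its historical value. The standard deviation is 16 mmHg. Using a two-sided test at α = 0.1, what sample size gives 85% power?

For a one-sample z-test, n = ((z_{α/2} + z_β)·σ/δ)².
z_{α/2} = 1.645 (two-sided α = 0.1); z_β = 1.036 (power 85% → β = 0.15).
n = (2.681 × 16 / 6.89)² = 38.76
Round up: n = 39.

39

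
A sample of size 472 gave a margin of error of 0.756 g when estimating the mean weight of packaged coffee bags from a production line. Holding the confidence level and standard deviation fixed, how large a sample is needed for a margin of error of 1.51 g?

Margin of error scales as 1/√n, so n₂ = n₁·(E₁/E₂)².
n₂ = 472 × (0.756/1.51)² = 472 × 0.2507 = 118.33
Round up: n₂ = 119.

n = 119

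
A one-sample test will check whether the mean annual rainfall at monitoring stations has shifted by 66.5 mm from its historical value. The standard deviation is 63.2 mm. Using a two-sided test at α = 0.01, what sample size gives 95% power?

For a one-sample z-test, n = ((z_{α/2} + z_β)·σ/δ)².
z_{α/2} = 2.576 (two-sided α = 0.01); z_β = 1.645 (power 95% → β = 0.05).
n = (4.221 × 63.2 / 66.5)² = 16.09
Round up: n = 17.

17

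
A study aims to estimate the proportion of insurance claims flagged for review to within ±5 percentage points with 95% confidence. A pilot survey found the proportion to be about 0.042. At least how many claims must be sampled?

62

For a proportion with margin E = 0.05 at 95% confidence, z = 1.960.
n = p̂(1−p̂)(z/E)² = 0.042 × 0.958 × (1.960/0.05)² = 61.83
Round up: n = 62.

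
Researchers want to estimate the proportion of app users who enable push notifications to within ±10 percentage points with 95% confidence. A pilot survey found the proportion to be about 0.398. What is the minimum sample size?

For a proportion with margin E = 0.1 at 95% confidence, z = 1.960.
n = p̂(1−p̂)(z/E)² = 0.398 × 0.602 × (1.960/0.1)² = 92.04
Round up: n = 93.

n = 93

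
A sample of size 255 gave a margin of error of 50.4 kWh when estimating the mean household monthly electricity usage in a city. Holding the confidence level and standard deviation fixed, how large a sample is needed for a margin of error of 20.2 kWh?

Margin of error scales as 1/√n, so n₂ = n₁·(E₁/E₂)².
n₂ = 255 × (50.4/20.2)² = 255 × 6.225 = 1587.38
Round up: n₂ = 1588.

1588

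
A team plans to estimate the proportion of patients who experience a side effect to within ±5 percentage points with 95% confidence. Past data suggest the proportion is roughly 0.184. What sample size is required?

231

For a proportion with margin E = 0.05 at 95% confidence, z = 1.960.
n = p̂(1−p̂)(z/E)² = 0.184 × 0.816 × (1.960/0.05)² = 230.72
Round up: n = 231.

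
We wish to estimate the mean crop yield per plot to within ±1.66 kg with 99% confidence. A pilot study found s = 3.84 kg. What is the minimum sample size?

n = 36

For a mean, the margin of error is E = z·σ/√n, so n = (zσ/E)².
At 99% confidence, z = 2.576.
n = (2.576 × 3.84 / 1.66)² = 35.51
Round up: n = 36.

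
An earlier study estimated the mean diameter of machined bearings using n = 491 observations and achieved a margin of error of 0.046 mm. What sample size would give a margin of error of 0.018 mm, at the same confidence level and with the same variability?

3207

Margin of error scales as 1/√n, so n₂ = n₁·(E₁/E₂)².
n₂ = 491 × (0.046/0.018)² = 491 × 6.531 = 3206.72
Round up: n₂ = 3207.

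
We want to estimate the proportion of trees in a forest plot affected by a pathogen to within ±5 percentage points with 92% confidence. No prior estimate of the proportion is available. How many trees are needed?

For a proportion with margin E = 0.05 at 92% confidence, z = 1.751.
With no prior estimate, use p = 0.5, which maximizes p(1−p) at 0.25.
n = 0.25 × (z/E)² = 0.25 × (1.751/0.05)² = 306.60
Round up: n = 307.

307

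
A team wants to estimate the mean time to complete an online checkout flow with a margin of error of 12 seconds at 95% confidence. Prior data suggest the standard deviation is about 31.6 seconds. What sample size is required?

n = 27

For a mean, the margin of error is E = z·σ/√n, so n = (zσ/E)².
At 95% confidence, z = 1.960.
n = (1.960 × 31.6 / 12)² = 26.64
Round up: n = 27.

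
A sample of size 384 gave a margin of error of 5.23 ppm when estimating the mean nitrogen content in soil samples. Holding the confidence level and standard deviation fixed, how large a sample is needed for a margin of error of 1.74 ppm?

n = 3470

Margin of error scales as 1/√n, so n₂ = n₁·(E₁/E₂)².
n₂ = 384 × (5.23/1.74)² = 384 × 9.035 = 3469.44
Round up: n₂ = 3470.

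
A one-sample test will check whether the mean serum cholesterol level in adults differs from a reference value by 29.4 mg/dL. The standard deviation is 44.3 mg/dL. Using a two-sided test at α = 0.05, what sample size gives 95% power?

For a one-sample z-test, n = ((z_{α/2} + z_β)·σ/δ)².
z_{α/2} = 1.960 (two-sided α = 0.05); z_β = 1.645 (power 95% → β = 0.05).
n = (3.605 × 44.3 / 29.4)² = 29.51
Round up: n = 30.

30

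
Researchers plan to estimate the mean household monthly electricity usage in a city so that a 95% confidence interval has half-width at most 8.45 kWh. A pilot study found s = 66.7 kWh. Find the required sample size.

For a mean, the margin of error is E = z·σ/√n, so n = (zσ/E)².
At 95% confidence, z = 1.960.
n = (1.960 × 66.7 / 8.45)² = 239.36
Round up: n = 240.

n = 240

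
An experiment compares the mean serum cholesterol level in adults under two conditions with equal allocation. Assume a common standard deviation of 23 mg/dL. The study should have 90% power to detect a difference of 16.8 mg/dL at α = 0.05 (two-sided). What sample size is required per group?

For two equal groups, n per group = 2·((z_{α/2} + z_β)·σ/δ)².
z_{α/2} = 1.960; z_β = 1.282 (power 90%).
n = 2 × (3.242 × 23 / 16.8)² = 2 × 19.70 = 39.40
Round up: n = 40 per group.

40 per group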